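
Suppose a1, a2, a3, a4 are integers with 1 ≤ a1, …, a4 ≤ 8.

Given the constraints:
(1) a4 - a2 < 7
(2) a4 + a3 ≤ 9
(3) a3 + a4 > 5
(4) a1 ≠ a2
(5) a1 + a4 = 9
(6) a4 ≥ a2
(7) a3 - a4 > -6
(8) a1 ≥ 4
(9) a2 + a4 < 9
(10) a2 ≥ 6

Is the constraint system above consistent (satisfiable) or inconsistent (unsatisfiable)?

From constraint 8: a1 ≥ 4. From constraints 6 and 10: a4 ≥ a2 ≥ 6. Hence a1 + a4 ≥ 10. But constraint 5 requires a1 + a4 = 9, and 9 < 10. Contradiction.

Unsatisfiable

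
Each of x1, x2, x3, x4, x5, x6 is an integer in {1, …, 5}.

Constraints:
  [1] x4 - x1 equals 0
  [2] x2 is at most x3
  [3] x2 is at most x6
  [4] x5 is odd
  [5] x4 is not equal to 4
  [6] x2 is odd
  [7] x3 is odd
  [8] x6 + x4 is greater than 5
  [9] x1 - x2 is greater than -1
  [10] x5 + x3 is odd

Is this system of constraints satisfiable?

Constraint 4 makes x5 odd and constraint 7 makes x3 odd, so x5 + x3 must be even. Constraint 10 says x5 + x3 is odd — contradiction.

Unsatisfiable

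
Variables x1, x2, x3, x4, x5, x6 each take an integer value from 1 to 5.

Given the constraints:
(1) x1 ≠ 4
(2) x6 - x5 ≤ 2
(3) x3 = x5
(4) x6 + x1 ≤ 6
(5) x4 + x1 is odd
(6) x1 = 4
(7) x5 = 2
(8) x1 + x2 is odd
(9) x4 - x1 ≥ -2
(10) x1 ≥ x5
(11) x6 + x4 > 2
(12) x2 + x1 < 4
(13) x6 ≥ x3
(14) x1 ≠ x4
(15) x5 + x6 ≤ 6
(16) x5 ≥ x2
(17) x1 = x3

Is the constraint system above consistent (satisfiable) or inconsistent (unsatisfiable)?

Constraint 6 fixes x1 = 4 and constraint 7 fixes x5 = 2. Constraints 3 and 17 give x1 = x3 = x5, so x1 = x5. But 4 ≠ 2 — contradiction.

Unsatisfiable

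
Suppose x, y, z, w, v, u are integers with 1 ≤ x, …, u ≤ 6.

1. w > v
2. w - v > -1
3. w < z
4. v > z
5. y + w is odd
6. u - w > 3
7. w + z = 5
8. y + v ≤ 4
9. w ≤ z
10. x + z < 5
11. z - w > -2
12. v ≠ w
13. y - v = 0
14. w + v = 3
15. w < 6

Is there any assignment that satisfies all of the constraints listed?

Unsatisfiable

Constraints 1, 3, and 4 give z < v, v < w, w < z. Chaining: z < v < w < z, which forces z < z — impossible.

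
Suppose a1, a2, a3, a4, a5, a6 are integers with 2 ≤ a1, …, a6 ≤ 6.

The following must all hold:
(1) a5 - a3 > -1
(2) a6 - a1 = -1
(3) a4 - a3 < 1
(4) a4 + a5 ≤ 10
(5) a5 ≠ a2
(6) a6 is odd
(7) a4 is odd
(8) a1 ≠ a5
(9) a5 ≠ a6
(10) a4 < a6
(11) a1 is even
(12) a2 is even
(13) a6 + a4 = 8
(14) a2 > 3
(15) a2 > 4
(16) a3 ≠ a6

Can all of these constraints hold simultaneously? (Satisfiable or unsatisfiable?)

One satisfying assignment is a1 = 6, a2 = 6, a3 = 4, a4 = 3, a5 = 4, a6 = 5.
For the less obvious constraints — constraint 1: a5 - a3 = 0; constraint 2: a6 - a1 = -1 — and the others hold by inspection.

Satisfiable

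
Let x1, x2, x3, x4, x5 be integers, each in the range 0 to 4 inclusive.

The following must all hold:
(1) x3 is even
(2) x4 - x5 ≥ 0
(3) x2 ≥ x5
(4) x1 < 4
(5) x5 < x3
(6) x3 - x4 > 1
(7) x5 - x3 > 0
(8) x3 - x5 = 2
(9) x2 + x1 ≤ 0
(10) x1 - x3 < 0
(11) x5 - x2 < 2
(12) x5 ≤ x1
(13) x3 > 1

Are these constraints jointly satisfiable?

Unsatisfiable

Constraints 7, 10, and 12 give x3 < x5, x5 ≤ x1, x1 < x3. Chaining: x3 < x5 ≤ x1 < x3, which forces x3 < x3 — impossible.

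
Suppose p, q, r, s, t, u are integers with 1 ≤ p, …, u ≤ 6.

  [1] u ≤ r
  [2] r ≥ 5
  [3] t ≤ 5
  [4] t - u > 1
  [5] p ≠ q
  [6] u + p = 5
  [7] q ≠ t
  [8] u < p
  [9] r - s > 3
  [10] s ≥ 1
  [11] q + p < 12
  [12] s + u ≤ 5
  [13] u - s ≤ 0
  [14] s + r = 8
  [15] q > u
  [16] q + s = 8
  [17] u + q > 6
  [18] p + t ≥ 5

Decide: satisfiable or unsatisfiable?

Setting (p, q, r, s, t, u) = (3, 6, 6, 2, 4, 2) satisfies everything: constraint 4: t - u = 2; constraint 6: u + p = 5; constraint 9: r - s = 4, and the others follow.

Satisfiable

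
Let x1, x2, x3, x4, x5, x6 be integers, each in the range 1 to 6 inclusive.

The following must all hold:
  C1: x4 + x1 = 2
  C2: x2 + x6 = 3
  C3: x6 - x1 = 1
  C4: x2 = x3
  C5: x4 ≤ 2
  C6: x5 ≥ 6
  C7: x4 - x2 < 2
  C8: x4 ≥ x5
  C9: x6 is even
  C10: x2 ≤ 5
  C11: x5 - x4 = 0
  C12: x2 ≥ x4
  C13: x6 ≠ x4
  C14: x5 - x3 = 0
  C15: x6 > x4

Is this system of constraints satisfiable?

From constraints 6 and 8: x4 ≥ x5 and x5 ≥ 6, so x4 ≥ 6. From constraint 5: x4 ≤ 2. But 2 < 6, so no value of x4 works.

Unsatisfiable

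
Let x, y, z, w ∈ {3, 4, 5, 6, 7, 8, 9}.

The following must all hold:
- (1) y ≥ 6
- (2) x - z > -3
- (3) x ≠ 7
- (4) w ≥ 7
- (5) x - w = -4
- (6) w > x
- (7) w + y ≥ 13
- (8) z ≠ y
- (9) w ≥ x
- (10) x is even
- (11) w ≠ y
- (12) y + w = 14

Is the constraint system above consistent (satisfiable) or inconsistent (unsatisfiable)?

Satisfiable

Take x = 4, y = 6, z = 5, w = 8. Then constraint 2: x - z = -1; constraint 5: x - w = -4, and every other listed constraint is also met.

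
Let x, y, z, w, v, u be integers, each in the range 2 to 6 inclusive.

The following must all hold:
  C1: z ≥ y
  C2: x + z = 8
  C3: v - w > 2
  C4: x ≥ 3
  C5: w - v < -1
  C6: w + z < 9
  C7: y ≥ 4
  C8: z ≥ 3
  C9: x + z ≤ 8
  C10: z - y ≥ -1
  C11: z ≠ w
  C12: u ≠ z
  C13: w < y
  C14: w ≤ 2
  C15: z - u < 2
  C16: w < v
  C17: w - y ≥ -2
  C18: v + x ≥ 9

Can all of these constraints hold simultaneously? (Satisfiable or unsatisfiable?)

Try x = 4, y = 4, z = 4, w = 2, v = 6, u = 3.
Check constraint 2: x + z = 8; constraint 3: v - w = 4. The remaining constraints are straightforward to verify.

Satisfiable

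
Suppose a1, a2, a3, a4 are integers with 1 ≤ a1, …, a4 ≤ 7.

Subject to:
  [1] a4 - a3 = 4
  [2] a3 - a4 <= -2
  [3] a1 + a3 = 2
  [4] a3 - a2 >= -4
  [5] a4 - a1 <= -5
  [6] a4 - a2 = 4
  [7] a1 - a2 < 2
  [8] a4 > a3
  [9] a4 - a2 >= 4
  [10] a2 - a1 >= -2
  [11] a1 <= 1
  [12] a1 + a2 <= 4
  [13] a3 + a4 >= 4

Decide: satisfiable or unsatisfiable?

Constraints 2, 4, 5, and 10 give a3 − a2 ≥ -4, a2 − a1 ≥ -2, a1 − a4 ≥ 5, a4 − a3 ≥ 2.
Adding all 4 inequalities: the left sides telescope to 0, and the right sides sum to (-4) + (-2) + 5 + 2 = 1. So 0 ≥ 1, which is false.

Unsatisfiable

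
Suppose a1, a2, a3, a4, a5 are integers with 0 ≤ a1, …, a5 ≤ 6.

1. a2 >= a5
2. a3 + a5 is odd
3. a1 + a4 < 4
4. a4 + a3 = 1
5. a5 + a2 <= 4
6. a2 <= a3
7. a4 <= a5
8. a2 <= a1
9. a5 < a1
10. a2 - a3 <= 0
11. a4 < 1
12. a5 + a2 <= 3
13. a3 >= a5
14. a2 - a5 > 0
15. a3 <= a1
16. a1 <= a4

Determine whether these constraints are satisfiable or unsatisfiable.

Constraints 6, 7, 14, 15, and 16 give a3 ≤ a1, a1 ≤ a4, a4 ≤ a5, a5 < a2, a2 ≤ a3. Chaining: a3 ≤ a1 ≤ a4 ≤ a5 < a2 ≤ a3, which forces a3 < a3 — impossible.

Unsatisfiable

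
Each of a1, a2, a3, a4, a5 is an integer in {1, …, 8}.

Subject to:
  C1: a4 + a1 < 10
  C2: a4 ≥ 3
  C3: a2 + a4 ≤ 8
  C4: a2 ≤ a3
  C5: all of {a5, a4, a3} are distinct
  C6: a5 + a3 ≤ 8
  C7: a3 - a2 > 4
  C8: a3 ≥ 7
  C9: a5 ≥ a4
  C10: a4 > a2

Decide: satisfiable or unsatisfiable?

Unsatisfiable

From constraints 2 and 9: a5 ≥ a4 ≥ 3. From constraint 8: a3 ≥ 7. Hence a5 + a3 ≥ 10. But constraint 6 requires a5 + a3 ≤ 8, and 8 < 10. Contradiction.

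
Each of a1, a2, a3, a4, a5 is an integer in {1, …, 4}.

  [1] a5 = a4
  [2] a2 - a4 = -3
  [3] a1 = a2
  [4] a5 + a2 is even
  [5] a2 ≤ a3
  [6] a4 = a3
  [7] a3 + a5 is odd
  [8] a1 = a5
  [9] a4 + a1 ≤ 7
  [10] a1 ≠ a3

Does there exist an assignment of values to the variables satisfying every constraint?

From constraints 1, 6, and 8, a1 = a5 = a4 = a3, so a1 = a3. But constraint 10 says a1 ≠ a3. Contradiction.

Unsatisfiable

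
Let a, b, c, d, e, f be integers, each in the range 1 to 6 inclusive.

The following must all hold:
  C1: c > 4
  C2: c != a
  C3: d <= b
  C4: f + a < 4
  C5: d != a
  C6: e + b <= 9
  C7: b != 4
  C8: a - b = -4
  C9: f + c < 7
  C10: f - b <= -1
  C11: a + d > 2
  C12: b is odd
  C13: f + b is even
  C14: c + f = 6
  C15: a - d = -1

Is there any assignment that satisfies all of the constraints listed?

Satisfiable

Take a = 1, b = 5, c = 5, d = 2, e = 2, f = 1. Then constraint 4: f + a = 2; constraint 6: e + b = 7, and every other listed constraint is also met.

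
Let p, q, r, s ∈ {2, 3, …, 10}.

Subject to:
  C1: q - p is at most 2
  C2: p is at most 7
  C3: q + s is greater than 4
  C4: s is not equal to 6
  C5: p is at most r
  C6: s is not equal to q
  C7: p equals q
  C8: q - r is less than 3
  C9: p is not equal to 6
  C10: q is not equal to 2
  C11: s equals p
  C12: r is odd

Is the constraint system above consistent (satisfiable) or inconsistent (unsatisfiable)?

From constraints 7 and 11, s = p = q, so s = q. But constraint 6 says s ≠ q. Contradiction.

Unsatisfiable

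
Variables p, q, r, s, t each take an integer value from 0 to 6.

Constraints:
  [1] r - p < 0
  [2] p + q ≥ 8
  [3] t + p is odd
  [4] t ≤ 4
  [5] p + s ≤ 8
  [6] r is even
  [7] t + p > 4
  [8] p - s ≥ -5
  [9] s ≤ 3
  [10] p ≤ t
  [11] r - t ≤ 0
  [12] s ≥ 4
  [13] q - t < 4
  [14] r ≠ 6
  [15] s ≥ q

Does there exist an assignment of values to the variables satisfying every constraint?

Unsatisfiable

From constraints 4 and 10: p ≤ t ≤ 4. From constraints 9 and 15: q ≤ s ≤ 3. Hence p + q ≤ 7. But constraint 2 requires p + q ≥ 8, and 8 > 7. Contradiction.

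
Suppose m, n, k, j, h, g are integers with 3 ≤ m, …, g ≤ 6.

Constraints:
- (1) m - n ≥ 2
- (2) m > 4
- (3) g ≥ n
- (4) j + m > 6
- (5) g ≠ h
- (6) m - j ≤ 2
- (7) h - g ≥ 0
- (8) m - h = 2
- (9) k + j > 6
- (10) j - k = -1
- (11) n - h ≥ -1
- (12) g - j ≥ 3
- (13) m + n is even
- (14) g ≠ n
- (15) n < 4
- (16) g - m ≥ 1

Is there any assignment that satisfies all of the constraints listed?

Constraints 1, 6, 7, 11, and 12 give j − m ≥ -2, m − n ≥ 2, n − h ≥ -1, h − g ≥ 0, g − j ≥ 3.
Adding all 5 inequalities: the left sides telescope to 0, and the right sides sum to (-2) + 2 + (-1) + 0 + 3 = 2. So 0 ≥ 2, which is false.

Unsatisfiable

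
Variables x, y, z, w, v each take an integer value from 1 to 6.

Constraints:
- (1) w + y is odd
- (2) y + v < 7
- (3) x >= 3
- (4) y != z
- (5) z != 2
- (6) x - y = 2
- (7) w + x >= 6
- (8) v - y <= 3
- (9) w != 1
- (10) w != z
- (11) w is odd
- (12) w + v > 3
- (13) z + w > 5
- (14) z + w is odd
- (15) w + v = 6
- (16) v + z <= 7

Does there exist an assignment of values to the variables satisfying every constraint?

The assignment x = 4, y = 2, z = 4, w = 3, v = 3 works:
  constraint 2 holds since y + v = 5.
  constraint 6 holds since x - y = 2.
  constraint 7 holds since w + x = 7.
The rest check out directly.

Satisfiable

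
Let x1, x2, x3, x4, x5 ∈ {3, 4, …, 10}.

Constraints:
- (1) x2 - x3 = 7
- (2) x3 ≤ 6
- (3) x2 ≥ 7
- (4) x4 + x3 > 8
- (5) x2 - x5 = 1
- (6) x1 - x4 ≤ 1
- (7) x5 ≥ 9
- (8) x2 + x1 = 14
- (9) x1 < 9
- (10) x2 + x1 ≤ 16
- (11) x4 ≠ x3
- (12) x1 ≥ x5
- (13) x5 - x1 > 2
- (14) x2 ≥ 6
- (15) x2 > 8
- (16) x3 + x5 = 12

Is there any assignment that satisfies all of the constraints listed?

From constraint 3: x2 ≥ 7. From constraints 7 and 12: x1 ≥ x5 ≥ 9. Hence x2 + x1 ≥ 16. But constraint 8 requires x2 + x1 = 14, and 14 < 16. Contradiction.

Unsatisfiable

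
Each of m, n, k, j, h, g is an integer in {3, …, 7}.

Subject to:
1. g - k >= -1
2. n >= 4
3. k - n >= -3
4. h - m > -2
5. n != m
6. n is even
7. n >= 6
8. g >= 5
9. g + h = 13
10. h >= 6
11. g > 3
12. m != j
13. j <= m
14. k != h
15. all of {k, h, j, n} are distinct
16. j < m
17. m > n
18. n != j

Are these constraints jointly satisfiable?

Satisfiable

Setting (m, n, k, j, h, g) = (7, 6, 5, 3, 7, 6) satisfies everything: constraint 1: g - k = 1; constraint 3: k - n = -1; constraint 4: h - m = 0, and the others follow.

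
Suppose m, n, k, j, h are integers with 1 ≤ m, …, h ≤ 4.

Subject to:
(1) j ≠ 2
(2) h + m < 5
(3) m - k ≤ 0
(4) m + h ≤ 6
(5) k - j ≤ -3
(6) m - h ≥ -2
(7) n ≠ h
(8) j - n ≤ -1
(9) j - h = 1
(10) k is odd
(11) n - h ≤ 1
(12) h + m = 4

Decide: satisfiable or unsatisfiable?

Unsatisfiable

Constraints 3, 5, 6, 8, and 11 give k − m ≥ 0, m − h ≥ -2, h − n ≥ -1, n − j ≥ 1, j − k ≥ 3.
Adding all 5 inequalities: the left sides telescope to 0, and the right sides sum to 0 + (-2) + (-1) + 1 + 3 = 1. So 0 ≥ 1, which is false.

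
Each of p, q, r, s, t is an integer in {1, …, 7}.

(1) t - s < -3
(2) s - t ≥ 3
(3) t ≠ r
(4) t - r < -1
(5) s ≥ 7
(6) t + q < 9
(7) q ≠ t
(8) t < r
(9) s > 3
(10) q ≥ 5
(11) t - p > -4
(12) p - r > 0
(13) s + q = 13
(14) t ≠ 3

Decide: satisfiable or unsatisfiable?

Try p = 5, q = 6, r = 4, s = 7, t = 2.
Check constraint 1: t - s = -5; constraint 2: s - t = 5; constraint 4: t - r = -2. The remaining constraints are straightforward to verify.

Satisfiable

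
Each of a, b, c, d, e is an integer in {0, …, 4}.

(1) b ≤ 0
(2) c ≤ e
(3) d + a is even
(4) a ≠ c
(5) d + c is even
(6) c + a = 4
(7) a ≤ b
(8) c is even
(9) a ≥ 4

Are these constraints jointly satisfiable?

Unsatisfiable

From constraint 9: a ≥ 4. From constraints 1 and 7: a ≤ b and b ≤ 0, so a ≤ 0. But 0 < 4, so no value of a works.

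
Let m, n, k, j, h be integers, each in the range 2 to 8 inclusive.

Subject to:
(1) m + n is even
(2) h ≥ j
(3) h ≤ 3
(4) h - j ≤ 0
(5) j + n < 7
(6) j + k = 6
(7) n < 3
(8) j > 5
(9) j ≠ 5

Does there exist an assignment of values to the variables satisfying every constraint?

Unsatisfiable

From constraint 8: j ≥ 6. From constraints 2 and 3: j ≤ h and h ≤ 3, so j ≤ 3. But 3 < 6, so no value of j works.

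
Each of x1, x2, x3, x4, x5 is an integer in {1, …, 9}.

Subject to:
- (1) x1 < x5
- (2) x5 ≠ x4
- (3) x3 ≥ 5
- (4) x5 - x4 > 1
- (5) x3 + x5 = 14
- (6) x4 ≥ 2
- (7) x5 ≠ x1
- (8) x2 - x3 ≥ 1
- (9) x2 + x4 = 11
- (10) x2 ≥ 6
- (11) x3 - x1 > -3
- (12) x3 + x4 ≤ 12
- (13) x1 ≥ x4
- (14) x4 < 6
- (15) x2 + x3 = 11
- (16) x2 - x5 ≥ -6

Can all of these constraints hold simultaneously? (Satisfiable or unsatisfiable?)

The assignment x1 = 5, x2 = 6, x3 = 5, x4 = 5, x5 = 9 works:
  constraint 4 holds since x5 - x4 = 4.
  constraint 5 holds since x3 + x5 = 14.
The rest check out directly.

Satisfiable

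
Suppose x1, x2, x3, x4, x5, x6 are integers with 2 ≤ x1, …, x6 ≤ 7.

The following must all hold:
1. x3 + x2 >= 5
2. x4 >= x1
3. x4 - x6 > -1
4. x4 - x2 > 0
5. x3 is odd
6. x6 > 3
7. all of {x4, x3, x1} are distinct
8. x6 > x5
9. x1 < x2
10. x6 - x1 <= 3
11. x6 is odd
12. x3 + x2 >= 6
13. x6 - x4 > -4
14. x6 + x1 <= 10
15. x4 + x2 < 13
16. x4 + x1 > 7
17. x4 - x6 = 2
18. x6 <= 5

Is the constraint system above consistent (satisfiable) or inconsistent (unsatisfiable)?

Satisfiable

One satisfying assignment is x1 = 2, x2 = 5, x3 = 3, x4 = 7, x5 = 3, x6 = 5.
For the less obvious constraints — constraint 1: x3 + x2 = 8; constraint 3: x4 - x6 = 2 — and the others hold by inspection.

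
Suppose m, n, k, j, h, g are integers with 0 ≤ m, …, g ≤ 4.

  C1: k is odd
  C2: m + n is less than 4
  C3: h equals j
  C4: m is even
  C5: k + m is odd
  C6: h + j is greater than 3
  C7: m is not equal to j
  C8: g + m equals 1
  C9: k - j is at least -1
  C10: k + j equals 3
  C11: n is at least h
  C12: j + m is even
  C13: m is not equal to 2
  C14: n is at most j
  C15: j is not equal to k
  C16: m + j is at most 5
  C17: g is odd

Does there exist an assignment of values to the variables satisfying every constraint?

Setting (m, n, k, j, h, g) = (0, 2, 1, 2, 2, 1) satisfies everything: constraint 2: m + n = 2; constraint 6: h + j = 4, and the others follow.

Satisfiable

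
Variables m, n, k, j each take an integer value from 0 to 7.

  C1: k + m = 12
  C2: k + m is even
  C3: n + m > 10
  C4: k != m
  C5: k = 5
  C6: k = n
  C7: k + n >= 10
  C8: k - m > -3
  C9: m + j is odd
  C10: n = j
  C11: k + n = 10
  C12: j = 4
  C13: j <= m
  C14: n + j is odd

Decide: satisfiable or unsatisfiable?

Unsatisfiable

Constraint 5 fixes k = 5 and constraint 12 fixes j = 4. Constraints 6 and 10 give k = n = j, so k = j. But 5 ≠ 4 — contradiction.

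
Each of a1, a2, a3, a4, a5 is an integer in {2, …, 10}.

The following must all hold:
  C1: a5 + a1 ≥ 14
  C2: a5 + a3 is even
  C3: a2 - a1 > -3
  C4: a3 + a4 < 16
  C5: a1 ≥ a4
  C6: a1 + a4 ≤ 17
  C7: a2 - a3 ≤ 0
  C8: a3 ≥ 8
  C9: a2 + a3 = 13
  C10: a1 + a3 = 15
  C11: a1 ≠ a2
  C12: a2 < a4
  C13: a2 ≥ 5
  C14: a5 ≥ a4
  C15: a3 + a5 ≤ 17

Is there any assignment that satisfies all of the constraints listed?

Setting (a1, a2, a3, a4, a5) = (7, 5, 8, 7, 8) satisfies everything: constraint 1: a5 + a1 = 15; constraint 3: a2 - a1 = -2; constraint 4: a3 + a4 = 15, and the others follow.

Satisfiable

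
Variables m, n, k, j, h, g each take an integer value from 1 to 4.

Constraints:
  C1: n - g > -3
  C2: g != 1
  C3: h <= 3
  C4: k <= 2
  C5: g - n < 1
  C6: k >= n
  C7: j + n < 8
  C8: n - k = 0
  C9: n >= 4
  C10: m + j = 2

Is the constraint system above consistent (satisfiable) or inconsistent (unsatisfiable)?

From constraints 6 and 9: k ≥ n and n ≥ 4, so k ≥ 4. From constraint 4: k ≤ 2. But 2 < 4, so no value of k works.

Unsatisfiable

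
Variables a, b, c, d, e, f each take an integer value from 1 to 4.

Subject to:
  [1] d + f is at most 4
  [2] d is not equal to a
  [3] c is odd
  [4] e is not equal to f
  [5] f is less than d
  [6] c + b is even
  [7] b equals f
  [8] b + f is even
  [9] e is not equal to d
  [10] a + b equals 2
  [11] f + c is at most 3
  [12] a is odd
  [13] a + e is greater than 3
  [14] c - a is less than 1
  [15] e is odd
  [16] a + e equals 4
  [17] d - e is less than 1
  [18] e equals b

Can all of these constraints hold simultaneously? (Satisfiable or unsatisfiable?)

Unsatisfiable

From constraints 7 and 18, e = b = f, so e = f. But constraint 4 says e ≠ f. Contradiction.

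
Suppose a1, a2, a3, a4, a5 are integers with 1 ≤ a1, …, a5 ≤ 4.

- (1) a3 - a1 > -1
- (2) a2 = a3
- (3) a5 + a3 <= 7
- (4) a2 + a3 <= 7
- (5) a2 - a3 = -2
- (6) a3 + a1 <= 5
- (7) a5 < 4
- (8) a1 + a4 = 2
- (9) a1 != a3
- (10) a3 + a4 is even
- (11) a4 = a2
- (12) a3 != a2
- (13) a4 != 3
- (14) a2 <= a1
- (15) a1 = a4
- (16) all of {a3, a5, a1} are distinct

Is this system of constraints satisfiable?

Unsatisfiable

From constraints 2, 11, and 15, a1 = a4 = a2 = a3, so a1 = a3. But constraint 9 says a1 ≠ a3. Contradiction.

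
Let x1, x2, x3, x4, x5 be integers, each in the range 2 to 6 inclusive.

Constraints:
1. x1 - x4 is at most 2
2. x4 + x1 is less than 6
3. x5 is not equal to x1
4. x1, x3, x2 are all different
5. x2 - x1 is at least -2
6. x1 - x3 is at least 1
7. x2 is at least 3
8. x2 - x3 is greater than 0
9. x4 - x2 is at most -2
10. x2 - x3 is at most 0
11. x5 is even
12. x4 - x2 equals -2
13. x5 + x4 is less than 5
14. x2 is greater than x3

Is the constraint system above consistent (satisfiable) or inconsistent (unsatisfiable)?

Unsatisfiable

Constraints 1, 6, 9, and 10 give x4 − x1 ≥ -2, x1 − x3 ≥ 1, x3 − x2 ≥ 0, x2 − x4 ≥ 2.
Adding all 4 inequalities: the left sides telescope to 0, and the right sides sum to (-2) + 1 + 0 + 2 = 1. So 0 ≥ 1, which is false.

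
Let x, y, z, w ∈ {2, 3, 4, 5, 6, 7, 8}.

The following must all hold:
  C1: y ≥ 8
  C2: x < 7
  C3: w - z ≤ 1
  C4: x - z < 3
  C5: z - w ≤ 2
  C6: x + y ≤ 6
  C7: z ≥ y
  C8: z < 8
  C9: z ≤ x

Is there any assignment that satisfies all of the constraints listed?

From constraints 1 and 7: z ≥ y and y ≥ 8, so z ≥ 8. From constraint 8: z ≤ 7. But 7 < 8, so no value of z works.

Unsatisfiable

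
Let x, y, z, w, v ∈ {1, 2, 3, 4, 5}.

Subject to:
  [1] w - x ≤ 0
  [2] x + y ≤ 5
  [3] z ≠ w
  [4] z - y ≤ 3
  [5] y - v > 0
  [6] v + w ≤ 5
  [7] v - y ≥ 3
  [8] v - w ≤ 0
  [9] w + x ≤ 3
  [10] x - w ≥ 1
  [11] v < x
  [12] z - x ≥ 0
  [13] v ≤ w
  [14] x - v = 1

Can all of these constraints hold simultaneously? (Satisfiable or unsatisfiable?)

Unsatisfiable

Constraints 4, 7, 8, 10, and 12 give w − v ≥ 0, v − y ≥ 3, y − z ≥ -3, z − x ≥ 0, x − w ≥ 1.
Adding all 5 inequalities: the left sides telescope to 0, and the right sides sum to 0 + 3 + (-3) + 0 + 1 = 1. So 0 ≥ 1, which is false.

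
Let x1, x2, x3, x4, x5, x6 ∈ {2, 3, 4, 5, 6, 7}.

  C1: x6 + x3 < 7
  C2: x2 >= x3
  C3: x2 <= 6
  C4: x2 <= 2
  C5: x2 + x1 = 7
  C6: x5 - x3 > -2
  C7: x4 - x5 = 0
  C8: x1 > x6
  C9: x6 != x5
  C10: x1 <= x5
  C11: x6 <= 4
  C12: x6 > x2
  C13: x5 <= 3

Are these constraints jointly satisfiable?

From constraint 4: x2 ≤ 2. From constraints 10 and 13: x1 ≤ x5 ≤ 3. Hence x2 + x1 ≤ 5. But constraint 5 requires x2 + x1 = 7, and 7 > 5. Contradiction.

Unsatisfiable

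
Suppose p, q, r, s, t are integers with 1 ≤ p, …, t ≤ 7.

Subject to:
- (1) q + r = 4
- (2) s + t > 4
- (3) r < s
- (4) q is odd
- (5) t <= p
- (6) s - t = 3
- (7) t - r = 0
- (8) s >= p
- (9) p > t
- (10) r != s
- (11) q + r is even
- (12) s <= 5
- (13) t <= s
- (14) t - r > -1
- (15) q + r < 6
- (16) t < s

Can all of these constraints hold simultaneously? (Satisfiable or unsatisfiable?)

Satisfiable

Take p = 2, q = 3, r = 1, s = 4, t = 1. Then constraint 1: q + r = 4; constraint 2: s + t = 5, and every other listed constraint is also met.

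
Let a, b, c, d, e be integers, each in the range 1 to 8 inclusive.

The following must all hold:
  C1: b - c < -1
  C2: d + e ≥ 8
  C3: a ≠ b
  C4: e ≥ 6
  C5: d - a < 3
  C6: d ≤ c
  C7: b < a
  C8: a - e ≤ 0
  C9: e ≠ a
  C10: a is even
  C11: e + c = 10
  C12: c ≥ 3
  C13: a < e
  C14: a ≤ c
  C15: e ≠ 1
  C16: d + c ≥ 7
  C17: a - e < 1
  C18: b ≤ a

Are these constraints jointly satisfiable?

One satisfying assignment is a = 4, b = 1, c = 4, d = 4, e = 6.
For the less obvious constraints — constraint 1: b - c = -3; constraint 2: d + e = 10; constraint 5: d - a = 0 — and the others hold by inspection.

Satisfiable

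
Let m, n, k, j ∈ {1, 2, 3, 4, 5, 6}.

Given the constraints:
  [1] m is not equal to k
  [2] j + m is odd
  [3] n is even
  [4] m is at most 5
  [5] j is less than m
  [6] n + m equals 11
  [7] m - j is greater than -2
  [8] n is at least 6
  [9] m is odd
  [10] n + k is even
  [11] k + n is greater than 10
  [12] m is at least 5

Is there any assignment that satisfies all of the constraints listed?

Satisfiable

Try m = 5, n = 6, k = 6, j = 4.
Check constraint 6: n + m = 11; constraint 7: m - j = 1. The remaining constraints are straightforward to verify.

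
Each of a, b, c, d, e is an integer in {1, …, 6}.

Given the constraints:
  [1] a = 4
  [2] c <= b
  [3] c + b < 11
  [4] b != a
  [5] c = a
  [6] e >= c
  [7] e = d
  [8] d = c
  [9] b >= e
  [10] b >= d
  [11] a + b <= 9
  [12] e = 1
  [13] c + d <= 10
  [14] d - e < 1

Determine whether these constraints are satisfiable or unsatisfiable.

Unsatisfiable

Constraint 12 fixes e = 1 and constraint 1 fixes a = 4. Constraints 5, 7, and 8 give e = d = c = a, so e = a. But 1 ≠ 4 — contradiction.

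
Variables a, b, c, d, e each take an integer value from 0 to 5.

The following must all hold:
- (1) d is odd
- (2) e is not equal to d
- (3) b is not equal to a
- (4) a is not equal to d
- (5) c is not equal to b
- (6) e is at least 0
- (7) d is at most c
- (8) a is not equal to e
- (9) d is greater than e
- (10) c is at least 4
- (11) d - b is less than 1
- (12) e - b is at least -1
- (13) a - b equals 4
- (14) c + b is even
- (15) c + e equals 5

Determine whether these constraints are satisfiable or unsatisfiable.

Satisfiable

One satisfying assignment is a = 5, b = 1, c = 5, d = 1, e = 0.
For the less obvious constraints — constraint 11: d - b = 0; constraint 12: e - b = -1; constraint 13: a - b = 4 — and the others hold by inspection.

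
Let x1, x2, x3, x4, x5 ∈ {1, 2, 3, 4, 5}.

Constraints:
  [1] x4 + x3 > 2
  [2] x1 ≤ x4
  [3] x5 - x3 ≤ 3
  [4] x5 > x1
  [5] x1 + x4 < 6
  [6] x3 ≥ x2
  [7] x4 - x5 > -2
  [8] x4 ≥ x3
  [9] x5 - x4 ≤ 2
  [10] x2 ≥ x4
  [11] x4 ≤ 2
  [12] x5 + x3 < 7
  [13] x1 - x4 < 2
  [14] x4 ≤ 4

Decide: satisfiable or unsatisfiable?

Satisfiable

Take x1 = 1, x2 = 2, x3 = 2, x4 = 2, x5 = 2. Then constraint 1: x4 + x3 = 4; constraint 3: x5 - x3 = 0, and every other listed constraint is also met.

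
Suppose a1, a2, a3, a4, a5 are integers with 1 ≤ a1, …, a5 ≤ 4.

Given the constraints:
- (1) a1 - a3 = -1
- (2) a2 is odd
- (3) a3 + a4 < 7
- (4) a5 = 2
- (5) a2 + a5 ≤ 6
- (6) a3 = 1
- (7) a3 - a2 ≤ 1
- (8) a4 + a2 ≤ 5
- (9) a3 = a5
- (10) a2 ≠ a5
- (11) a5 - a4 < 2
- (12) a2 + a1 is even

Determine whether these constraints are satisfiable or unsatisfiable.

Unsatisfiable

Constraint 6 fixes a3 = 1 and constraint 4 fixes a5 = 2, but constraint 9 requires a3 = a5. Since 1 ≠ 2, contradiction.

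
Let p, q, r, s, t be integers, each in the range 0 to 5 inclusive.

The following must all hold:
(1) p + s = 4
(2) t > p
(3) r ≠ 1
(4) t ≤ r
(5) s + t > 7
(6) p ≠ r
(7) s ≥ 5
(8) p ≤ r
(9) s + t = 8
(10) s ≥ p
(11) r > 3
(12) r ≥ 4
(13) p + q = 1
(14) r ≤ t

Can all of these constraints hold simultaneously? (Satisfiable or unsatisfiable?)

Unsatisfiable

From constraint 7: s ≥ 5. From constraints 12 and 14: t ≥ r ≥ 4. Hence s + t ≥ 9. But constraint 9 requires s + t = 8, and 8 < 9. Contradiction.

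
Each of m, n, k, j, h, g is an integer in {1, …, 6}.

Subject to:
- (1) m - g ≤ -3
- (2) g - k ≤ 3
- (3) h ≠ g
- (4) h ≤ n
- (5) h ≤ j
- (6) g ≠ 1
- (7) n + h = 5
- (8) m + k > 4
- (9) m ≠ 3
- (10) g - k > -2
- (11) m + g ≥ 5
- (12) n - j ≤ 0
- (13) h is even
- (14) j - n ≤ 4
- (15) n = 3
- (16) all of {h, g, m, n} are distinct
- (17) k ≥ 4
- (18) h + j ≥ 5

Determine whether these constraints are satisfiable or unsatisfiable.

One satisfying assignment is m = 1, n = 3, k = 6, j = 6, h = 2, g = 6.
For the less obvious constraints — constraint 1: m - g = -5; constraint 2: g - k = 0 — and the others hold by inspection.

Satisfiable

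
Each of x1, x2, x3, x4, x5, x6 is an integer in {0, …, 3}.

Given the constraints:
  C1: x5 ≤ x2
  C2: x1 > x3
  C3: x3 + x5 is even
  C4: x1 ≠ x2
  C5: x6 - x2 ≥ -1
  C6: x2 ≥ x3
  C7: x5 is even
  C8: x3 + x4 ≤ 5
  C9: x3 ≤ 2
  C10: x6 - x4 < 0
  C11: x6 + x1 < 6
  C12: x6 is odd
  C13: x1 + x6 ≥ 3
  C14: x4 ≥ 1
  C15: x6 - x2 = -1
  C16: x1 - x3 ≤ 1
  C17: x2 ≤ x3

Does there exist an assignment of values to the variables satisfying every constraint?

Satisfiable

Setting (x1, x2, x3, x4, x5, x6) = (3, 2, 2, 2, 2, 1) satisfies everything: constraint 5: x6 - x2 = -1; constraint 8: x3 + x4 = 4; constraint 10: x6 - x4 = -1, and the others follow.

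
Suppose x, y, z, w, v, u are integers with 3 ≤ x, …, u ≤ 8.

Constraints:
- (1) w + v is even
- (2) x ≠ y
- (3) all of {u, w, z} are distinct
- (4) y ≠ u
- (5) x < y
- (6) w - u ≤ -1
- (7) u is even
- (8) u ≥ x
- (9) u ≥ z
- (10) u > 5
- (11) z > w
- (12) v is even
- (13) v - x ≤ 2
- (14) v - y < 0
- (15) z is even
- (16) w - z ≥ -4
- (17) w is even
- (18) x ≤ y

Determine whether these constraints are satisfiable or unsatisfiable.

Satisfiable

Try x = 5, y = 6, z = 6, w = 4, v = 4, u = 8.
Check constraint 6: w - u = -4; constraint 13: v - x = -1; constraint 14: v - y = -2. The remaining constraints are straightforward to verify.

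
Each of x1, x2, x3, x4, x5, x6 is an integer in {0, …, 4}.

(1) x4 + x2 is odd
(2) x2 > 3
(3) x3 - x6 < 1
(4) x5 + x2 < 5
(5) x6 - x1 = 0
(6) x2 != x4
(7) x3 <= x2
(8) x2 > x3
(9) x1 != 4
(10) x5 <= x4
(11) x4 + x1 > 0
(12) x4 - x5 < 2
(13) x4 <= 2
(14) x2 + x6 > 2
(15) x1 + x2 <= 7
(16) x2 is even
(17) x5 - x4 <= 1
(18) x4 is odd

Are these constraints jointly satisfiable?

Satisfiable

One satisfying assignment is x1 = 1, x2 = 4, x3 = 1, x4 = 1, x5 = 0, x6 = 1.
For the less obvious constraints — constraint 3: x3 - x6 = 0; constraint 4: x5 + x2 = 4; constraint 5: x6 - x1 = 0 — and the others hold by inspection.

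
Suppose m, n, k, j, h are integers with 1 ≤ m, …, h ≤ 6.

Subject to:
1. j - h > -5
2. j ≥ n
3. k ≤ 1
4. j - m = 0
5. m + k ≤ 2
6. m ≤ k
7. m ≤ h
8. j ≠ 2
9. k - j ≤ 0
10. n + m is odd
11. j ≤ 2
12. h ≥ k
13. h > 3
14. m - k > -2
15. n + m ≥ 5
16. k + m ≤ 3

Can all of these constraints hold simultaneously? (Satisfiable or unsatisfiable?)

Unsatisfiable

From constraints 2 and 11: n ≤ j ≤ 2. From constraints 3 and 6: m ≤ k ≤ 1. Hence n + m ≤ 3. But constraint 15 requires n + m ≥ 5, and 5 > 3. Contradiction.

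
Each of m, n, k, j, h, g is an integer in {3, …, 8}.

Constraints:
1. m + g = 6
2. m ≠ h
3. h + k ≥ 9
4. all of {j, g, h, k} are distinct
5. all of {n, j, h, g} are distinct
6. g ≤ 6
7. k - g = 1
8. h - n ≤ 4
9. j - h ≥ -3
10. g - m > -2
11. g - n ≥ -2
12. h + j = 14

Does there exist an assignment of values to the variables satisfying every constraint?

The assignment m = 3, n = 5, k = 4, j = 6, h = 8, g = 3 works:
  constraint 1 holds since m + g = 6.
  constraint 3 holds since h + k = 12.
  constraint 7 holds since k - g = 1.
The rest check out directly.

Satisfiable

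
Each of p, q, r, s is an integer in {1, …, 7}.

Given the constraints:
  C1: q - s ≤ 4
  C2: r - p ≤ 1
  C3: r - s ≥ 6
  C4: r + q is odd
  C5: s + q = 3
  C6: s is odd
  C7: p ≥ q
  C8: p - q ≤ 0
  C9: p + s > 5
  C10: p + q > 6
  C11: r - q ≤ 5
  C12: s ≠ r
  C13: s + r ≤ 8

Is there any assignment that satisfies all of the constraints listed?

Constraints 1, 2, 3, and 8 give s − q ≥ -4, q − p ≥ 0, p − r ≥ -1, r − s ≥ 6.
Adding all 4 inequalities: the left sides telescope to 0, and the right sides sum to (-4) + 0 + (-1) + 6 = 1. So 0 ≥ 1, which is false.

Unsatisfiable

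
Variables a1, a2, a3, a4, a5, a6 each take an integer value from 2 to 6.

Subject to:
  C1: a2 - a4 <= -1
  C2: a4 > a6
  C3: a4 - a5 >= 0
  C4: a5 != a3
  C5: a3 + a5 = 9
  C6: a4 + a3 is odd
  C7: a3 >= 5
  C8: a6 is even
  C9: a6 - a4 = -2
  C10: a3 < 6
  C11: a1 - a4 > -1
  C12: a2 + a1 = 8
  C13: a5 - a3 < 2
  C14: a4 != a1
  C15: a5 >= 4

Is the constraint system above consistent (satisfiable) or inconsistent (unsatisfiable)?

Satisfiable

Try a1 = 5, a2 = 3, a3 = 5, a4 = 4, a5 = 4, a6 = 2.
Check constraint 1: a2 - a4 = -1; constraint 3: a4 - a5 = 0; constraint 5: a3 + a5 = 9. The remaining constraints are straightforward to verify.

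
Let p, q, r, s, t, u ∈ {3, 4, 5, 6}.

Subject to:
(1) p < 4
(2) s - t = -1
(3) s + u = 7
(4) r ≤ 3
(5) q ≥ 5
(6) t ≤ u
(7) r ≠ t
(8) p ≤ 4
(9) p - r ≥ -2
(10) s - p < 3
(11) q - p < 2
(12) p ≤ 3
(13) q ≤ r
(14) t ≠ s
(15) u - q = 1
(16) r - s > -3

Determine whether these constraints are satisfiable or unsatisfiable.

Unsatisfiable

From constraints 5 and 13: r ≥ q and q ≥ 5, so r ≥ 5. From constraint 4: r ≤ 3. But 3 < 5, so no value of r works.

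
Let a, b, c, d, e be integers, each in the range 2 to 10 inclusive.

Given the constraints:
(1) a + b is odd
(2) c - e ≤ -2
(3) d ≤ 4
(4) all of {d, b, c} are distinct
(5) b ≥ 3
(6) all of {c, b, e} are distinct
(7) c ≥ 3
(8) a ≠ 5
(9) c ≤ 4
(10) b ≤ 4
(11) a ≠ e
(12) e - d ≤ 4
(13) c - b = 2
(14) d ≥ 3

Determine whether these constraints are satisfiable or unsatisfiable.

Unsatisfiable

Constraints 3, 5, 7, 9, 10, and 14 confine each of d, b, c to the 2 values {3, 4}.
Constraint 4 requires all 3 of them to be distinct, but only 2 values are available — impossible by the pigeonhole principle.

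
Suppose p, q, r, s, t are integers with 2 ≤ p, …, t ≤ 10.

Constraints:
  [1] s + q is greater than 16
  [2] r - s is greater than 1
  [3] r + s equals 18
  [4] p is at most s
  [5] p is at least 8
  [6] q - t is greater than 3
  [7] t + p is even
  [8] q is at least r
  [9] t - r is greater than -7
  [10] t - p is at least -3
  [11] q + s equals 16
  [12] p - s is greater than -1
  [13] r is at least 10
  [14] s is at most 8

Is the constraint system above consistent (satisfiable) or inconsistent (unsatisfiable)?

Unsatisfiable

From constraints 8 and 13: q ≥ r ≥ 10. From constraints 4 and 5: s ≥ p ≥ 8. Hence q + s ≥ 18. But constraint 11 requires q + s = 16, and 16 < 18. Contradiction.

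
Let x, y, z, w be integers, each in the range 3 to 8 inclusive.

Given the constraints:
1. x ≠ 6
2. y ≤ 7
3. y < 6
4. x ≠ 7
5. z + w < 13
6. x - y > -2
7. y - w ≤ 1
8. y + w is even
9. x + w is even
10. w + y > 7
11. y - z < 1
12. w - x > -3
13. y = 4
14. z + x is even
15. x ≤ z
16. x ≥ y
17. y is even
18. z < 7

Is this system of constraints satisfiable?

Satisfiable

Take x = 4, y = 4, z = 6, w = 4. Then constraint 5: z + w = 10; constraint 6: x - y = 0, and every other listed constraint is also met.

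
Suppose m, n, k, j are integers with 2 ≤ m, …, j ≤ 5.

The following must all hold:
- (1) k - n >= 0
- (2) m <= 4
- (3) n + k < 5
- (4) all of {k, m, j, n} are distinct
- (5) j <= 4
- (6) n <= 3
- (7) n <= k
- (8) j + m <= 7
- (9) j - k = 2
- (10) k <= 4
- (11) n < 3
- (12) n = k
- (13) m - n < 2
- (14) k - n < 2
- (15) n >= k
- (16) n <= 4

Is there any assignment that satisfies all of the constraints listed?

Unsatisfiable

Constraints 2, 5, 10, and 16 confine each of k, m, j, n to the 3 values {2, …, 4} (the domain already gives each ≥ 2).
Constraint 4 requires all 4 of them to be distinct, but only 3 values are available — impossible by the pigeonhole principle.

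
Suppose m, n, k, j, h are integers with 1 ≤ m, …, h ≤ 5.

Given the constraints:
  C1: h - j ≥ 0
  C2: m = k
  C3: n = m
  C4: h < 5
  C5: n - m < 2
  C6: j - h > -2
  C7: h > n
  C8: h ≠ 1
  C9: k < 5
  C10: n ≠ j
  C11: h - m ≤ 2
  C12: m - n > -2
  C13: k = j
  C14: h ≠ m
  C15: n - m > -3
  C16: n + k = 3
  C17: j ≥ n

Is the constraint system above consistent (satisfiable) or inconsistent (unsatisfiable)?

Unsatisfiable

From constraints 2, 3, and 13, n = m = k = j, so n = j. But constraint 10 says n ≠ j. Contradiction.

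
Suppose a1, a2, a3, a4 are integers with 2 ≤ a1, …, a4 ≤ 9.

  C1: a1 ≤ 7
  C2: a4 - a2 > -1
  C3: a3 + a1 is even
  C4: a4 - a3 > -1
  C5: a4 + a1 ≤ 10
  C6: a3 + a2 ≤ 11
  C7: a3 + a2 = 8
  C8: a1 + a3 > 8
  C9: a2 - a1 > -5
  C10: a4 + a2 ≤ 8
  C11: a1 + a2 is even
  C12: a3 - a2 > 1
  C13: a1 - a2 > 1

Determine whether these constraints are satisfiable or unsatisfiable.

Satisfiable

One satisfying assignment is a1 = 5, a2 = 3, a3 = 5, a4 = 5.
For the less obvious constraints — constraint 2: a4 - a2 = 2; constraint 4: a4 - a3 = 0 — and the others hold by inspection.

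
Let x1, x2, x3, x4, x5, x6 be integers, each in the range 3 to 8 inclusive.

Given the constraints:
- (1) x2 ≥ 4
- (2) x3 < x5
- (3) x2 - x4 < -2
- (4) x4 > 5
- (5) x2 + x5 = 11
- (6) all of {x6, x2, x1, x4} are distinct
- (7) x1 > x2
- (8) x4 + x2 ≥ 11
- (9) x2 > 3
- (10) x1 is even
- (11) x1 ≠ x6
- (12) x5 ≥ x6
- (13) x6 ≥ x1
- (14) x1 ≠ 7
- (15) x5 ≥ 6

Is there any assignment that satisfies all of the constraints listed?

Satisfiable

The assignment x1 = 6, x2 = 4, x3 = 5, x4 = 8, x5 = 7, x6 = 7 works:
  constraint 3 holds since x2 - x4 = -4.
  constraint 5 holds since x2 + x5 = 11.
  constraint 8 holds since x4 + x2 = 12.
The rest check out directly.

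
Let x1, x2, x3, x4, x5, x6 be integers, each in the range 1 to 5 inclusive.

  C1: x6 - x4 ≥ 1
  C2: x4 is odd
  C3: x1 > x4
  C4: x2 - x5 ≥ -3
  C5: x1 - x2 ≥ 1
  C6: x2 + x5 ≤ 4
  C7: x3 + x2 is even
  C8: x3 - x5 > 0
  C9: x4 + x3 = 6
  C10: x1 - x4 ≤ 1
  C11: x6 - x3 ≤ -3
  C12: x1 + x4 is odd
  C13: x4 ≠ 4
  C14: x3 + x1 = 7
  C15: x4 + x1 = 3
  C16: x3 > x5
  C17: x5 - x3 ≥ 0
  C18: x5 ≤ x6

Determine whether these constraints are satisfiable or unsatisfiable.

Constraints 1, 4, 5, 10, 11, and 17 give x6 − x4 ≥ 1, x4 − x1 ≥ -1, x1 − x2 ≥ 1, x2 − x5 ≥ -3, x5 − x3 ≥ 0, x3 − x6 ≥ 3.
Adding all 6 inequalities: the left sides telescope to 0, and the right sides sum to 1 + (-1) + 1 + (-3) + 0 + 3 = 1. So 0 ≥ 1, which is false.

Unsatisfiable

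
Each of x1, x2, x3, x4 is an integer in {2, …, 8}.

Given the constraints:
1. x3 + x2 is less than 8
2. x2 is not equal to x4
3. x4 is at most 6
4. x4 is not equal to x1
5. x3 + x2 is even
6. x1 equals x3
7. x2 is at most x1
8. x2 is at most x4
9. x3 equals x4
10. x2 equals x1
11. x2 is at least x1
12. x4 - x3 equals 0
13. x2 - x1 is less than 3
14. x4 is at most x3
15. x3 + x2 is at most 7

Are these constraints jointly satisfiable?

From constraints 6, 9, and 10, x2 = x1 = x3 = x4, so x2 = x4. But constraint 2 says x2 ≠ x4. Contradiction.

Unsatisfiable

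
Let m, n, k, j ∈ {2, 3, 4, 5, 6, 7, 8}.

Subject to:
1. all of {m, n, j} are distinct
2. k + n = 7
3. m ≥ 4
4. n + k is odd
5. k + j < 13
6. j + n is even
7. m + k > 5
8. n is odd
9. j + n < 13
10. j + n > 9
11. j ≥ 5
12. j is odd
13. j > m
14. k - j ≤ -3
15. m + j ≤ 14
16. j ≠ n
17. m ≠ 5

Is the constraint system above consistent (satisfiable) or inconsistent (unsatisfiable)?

Satisfiable

Try m = 4, n = 3, k = 4, j = 7.
Check constraint 2: k + n = 7; constraint 5: k + j = 11; constraint 7: m + k = 8. The remaining constraints are straightforward to verify.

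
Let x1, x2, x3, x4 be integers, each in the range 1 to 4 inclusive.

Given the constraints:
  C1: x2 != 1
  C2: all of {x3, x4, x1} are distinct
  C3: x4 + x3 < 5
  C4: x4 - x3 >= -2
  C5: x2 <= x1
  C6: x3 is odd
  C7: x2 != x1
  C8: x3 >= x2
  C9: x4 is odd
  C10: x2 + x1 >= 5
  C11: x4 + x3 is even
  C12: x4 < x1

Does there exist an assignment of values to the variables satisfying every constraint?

Try x1 = 4, x2 = 3, x3 = 3, x4 = 1.
Check constraint 3: x4 + x3 = 4; constraint 4: x4 - x3 = -2; constraint 10: x2 + x1 = 7. The remaining constraints are straightforward to verify.

Satisfiable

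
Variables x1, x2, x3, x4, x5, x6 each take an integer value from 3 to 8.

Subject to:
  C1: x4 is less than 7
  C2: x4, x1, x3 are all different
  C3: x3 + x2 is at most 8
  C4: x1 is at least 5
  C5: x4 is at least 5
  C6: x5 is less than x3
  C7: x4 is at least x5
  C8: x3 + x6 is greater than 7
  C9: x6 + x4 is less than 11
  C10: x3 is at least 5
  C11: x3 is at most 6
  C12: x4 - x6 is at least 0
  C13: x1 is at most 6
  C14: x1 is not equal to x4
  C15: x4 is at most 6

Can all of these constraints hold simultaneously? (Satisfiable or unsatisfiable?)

Constraints 4, 5, 10, 11, 13, and 15 confine each of x4, x1, x3 to the 2 values {5, 6}.
Constraint 2 requires all 3 of them to be distinct, but only 2 values are available — impossible by the pigeonhole principle.

Unsatisfiable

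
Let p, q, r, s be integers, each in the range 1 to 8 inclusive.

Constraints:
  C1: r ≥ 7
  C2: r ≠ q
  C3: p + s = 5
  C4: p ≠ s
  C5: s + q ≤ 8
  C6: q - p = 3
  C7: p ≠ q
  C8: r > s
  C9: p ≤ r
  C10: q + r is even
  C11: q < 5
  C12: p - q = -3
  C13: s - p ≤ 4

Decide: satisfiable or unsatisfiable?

The assignment p = 1, q = 4, r = 8, s = 4 works:
  constraint 3 holds since p + s = 5.
  constraint 5 holds since s + q = 8.
  constraint 6 holds since q - p = 3.
The rest check out directly.

Satisfiable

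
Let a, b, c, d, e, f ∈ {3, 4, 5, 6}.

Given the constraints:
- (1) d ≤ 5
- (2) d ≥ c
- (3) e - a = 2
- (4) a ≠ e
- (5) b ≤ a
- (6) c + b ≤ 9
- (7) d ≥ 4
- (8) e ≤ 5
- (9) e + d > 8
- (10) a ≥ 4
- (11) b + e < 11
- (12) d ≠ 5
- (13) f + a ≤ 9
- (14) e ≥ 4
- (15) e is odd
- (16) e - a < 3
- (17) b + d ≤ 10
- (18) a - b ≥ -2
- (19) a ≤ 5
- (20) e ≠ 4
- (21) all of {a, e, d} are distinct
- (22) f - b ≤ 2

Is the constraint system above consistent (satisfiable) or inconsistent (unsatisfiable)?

Unsatisfiable

Constraints 1, 7, 8, 10, 14, and 19 confine each of a, e, d to the 2 values {4, 5}.
Constraint 21 requires all 3 of them to be distinct, but only 2 values are available — impossible by the pigeonhole principle.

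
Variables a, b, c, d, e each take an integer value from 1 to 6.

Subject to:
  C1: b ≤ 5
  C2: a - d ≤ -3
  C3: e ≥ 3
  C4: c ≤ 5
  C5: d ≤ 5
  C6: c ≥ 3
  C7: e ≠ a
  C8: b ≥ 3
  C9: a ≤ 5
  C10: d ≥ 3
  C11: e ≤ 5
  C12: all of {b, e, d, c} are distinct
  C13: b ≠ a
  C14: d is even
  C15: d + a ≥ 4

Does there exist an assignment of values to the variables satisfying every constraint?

Unsatisfiable

Constraints 1, 3, 4, 5, 6, 8, 10, and 11 confine each of b, e, d, c to the 3 values {3, …, 5}.
Constraint 12 requires all 4 of them to be distinct, but only 3 values are available — impossible by the pigeonhole principle.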